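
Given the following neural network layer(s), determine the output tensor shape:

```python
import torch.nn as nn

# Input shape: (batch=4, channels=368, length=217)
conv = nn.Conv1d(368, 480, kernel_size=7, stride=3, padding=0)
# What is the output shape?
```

Input: (4, 368, 217) -> Output: (4, 480, 71)

Answer: (4, 480, 71)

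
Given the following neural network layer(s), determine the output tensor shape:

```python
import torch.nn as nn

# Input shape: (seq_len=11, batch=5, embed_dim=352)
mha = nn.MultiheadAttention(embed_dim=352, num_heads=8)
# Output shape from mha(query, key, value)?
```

Input: (11, 5, 352) -> Output: (11, 5, 352)

Answer: (11, 5, 352)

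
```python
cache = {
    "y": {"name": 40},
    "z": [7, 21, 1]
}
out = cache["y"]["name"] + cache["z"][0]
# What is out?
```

Trace:
`cache = { ...` → cache = {'y': {'name': 40}, 'z': [7, 21, 1]}
`out = cache["y"]["name"] + cache["z"][0]` → out = 47
So out = 47

Answer: 47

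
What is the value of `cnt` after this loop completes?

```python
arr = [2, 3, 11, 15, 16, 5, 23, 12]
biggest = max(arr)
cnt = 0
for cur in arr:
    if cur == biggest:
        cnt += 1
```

Count of max value 23 in [2, 3, 11, 15, 16, 5, 23, 12]
`cnt` takes the values: 0 → 1

Answer: 1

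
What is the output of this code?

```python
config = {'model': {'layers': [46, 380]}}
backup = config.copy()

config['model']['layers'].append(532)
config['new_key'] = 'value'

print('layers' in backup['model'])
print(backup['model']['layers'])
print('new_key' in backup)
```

Key concept: shallow copy gotcha with nested dict.
Step by step:
`config = {'model': {'layers': [46, 380]}}` → config = {'model': {'layers': [46, 380]}}
`backup = config.copy()` → backup = {'model': {'layers': [46, 380]}}
`config['model']['layers'].append(532)` → config = {'model': {'layers': [46, 380, 532]}}; backup = {'model': {'layers': [46, 380, 532]}}
`config['new_key'] = 'value'` → config = {'model': {'layers': [46, 380, 532]}, 'new_key': 'value'}
`print('layers' in backup['model'])` → prints True
`print(backup['model']['layers'])` → prints [46, 380, 532]
`print('new_key' in backup)` → prints False

Answer:
True
[46, 380, 532]
False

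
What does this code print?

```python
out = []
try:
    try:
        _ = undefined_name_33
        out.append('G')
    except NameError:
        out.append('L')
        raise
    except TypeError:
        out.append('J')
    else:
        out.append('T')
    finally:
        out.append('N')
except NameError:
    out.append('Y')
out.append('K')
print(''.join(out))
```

Execution trace: 'L' (inner except NameError) → 'N' (inner finally) → 'Y' (outer except NameError) → 'K' (after the try/except). Output: LNYK

Answer: LNYK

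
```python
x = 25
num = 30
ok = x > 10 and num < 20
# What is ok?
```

Trace:
`x = 25` → x = 25
`num = 30` → num = 30
`ok = x > 10 and num < 20` → ok = False
So ok = False

Answer: False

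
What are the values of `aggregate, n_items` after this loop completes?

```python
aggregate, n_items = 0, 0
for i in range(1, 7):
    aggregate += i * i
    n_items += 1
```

Sum of squares and count
`aggregate, n_items` takes the values: (0, 0) → (1, 0) → (1, 1) → (5, 1) → (5, 2) → (14, 2) → (14, 3) → (30, 3) → (30, 4) → (55, 4) → (55, 5) → (91, 5) → (91, 6)

Answer: 91, 6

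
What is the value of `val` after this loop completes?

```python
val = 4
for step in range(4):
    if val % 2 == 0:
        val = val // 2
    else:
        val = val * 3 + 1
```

Collatz-style transformation from 4
`val` takes the values: 4 → 2 → 1 → 4 → 2

Answer: 2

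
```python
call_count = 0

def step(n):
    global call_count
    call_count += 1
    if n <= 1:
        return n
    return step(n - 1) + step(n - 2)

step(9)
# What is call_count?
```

Calls(n) = 1 + Calls(n-1) + Calls(n-2); Calls(0)=Calls(1)=1. For n=9 this gives 109.

Answer: 109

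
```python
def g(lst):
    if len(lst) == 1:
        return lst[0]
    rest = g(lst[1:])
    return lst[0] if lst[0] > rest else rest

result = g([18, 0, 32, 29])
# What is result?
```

Recursive max over [18, 0, 32, 29] = 32

Answer: 32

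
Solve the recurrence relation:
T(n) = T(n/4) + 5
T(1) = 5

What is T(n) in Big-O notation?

Each step divides n by 4 and adds 5. After log_4(n) steps we reach T(1)=5. So T(n) = 5·log_4(n) + 5 = O(log n).

Answer: O(log n)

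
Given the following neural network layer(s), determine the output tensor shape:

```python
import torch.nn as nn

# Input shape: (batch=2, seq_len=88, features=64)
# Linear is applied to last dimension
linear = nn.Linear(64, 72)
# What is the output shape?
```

Input: (2, 88, 64) -> Output: (2, 88, 72)

Answer: (2, 88, 72)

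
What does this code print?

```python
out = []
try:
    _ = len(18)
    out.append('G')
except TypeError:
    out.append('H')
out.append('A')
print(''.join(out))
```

Execution trace: 'H' (except TypeError) → 'A' (after the try/except). Output: HA

Answer: HA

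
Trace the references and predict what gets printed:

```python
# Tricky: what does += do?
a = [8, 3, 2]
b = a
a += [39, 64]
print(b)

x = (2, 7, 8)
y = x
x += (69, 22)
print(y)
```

Key concept: += behavior differs for mutable vs immutable.
Step by step:
`a = [8, 3, 2]` → a = [8, 3, 2]
`b = a` → b = [8, 3, 2] (same object as a)
`a += [39, 64]` → a = [8, 3, 2, 39, 64] (same object as b); b = [8, 3, 2, 39, 64] (same object as a)
`print(b)` → prints [8, 3, 2, 39, 64]
`x = (2, 7, 8)` → x = (2, 7, 8)
`y = x` → y = (2, 7, 8)
`x += (69, 22)` → x = (2, 7, 8, 69, 22)
`print(y)` → prints (2, 7, 8)

Answer:
[8, 3, 2, 39, 64]
(2, 7, 8)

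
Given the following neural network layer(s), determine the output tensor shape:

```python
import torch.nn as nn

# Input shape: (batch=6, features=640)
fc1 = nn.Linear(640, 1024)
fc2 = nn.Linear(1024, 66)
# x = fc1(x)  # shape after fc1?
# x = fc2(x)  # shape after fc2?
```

Input: (6, 640) -> after fc1: (6, 1024) -> Output: (6, 66)

Answer: (6, 66)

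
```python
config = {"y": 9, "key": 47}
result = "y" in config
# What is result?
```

Trace:
`config = {"y": 9, "key": 47}` → config = {'y': 9, 'key': 47}
`result = "y" in config` → result = True
So result = True

Answer: True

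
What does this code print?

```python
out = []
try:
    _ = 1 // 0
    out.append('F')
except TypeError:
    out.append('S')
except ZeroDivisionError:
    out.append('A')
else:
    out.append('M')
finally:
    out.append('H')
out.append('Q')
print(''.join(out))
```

Execution trace: 'A' (except ZeroDivisionError) → 'H' (finally) → 'Q' (after the try/except). Output: AHQ

Answer: AHQ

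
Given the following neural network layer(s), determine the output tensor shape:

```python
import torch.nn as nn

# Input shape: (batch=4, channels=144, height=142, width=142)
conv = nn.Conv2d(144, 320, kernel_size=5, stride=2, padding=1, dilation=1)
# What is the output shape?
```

Input: (4, 144, 142, 142) -> Output: (4, 320, 70, 70)

Answer: (4, 320, 70, 70)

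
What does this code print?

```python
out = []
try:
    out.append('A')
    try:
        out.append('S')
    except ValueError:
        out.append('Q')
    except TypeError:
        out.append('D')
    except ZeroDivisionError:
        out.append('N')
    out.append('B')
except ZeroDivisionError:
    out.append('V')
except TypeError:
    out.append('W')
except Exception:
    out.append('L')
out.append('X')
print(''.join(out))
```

Execution trace: 'A' (try body) → 'S' (inner try body, no exception) → 'B' (try body, no exception) → 'X' (after the try/except). Output: ASBX

Answer: ASBX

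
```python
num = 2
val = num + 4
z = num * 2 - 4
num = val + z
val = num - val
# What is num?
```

Trace:
`num = 2` → num = 2
`val = num + 4` → val = 6
`z = num * 2 - 4` → z = 0
`num = val + z` → num = 6
`val = num - val` → val = 0
So num = 6

Answer: 6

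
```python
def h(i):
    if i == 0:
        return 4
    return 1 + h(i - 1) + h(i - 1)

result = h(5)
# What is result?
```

h(i) = 1 + 2·h(i-1), h(0)=4. Closed form: (4+1)·2^5 - 1 = 159.

Answer: 159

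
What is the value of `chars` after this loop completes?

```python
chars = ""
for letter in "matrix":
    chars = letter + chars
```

Reverse 'matrix'
`chars` takes the values: "" → "m" → "am" → "tam" → "rtam" → "irtam" → "xirtam"

Answer: "xirtam"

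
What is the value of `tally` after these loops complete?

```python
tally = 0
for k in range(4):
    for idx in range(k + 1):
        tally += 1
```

Triangle: 1 + 2 + ... + 4
`tally` takes the values: 0 → 1 → 2 → 3 → 4 → 5 → 6 → 7 → 8 → 9 → 10

Answer: 10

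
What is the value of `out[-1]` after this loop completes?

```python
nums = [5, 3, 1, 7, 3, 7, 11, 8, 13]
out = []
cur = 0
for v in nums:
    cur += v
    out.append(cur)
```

Cumulative sum ends at 58
`out` takes the values: [] → [5] → [5, 8] → [5, 8, 9] → [5, 8, 9, 16] → [5, 8, 9, 16, 19] → [5, 8, 9, 16, 19, 26] → [5, 8, 9, 16, 19, 26, 37] → [5, 8, 9, 16, 19, 26, 37, 45] → [5, 8, 9, 16, 19, 26, 37, 45, 58]
So `out[-1]` = 58

Answer: 58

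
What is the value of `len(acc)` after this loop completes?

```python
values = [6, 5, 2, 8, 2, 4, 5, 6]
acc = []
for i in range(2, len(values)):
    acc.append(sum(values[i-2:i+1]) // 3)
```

Number of 3-element averages
`acc` takes the values: [] → [4] → [4, 5] → [4, 5, 4] → [4, 5, 4, 4] → [4, 5, 4, 4, 3] → [4, 5, 4, 4, 3, 5]
So `len(acc)` = 6

Answer: 6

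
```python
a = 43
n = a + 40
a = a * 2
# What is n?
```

Trace:
`a = 43` → a = 43
`n = a + 40` → n = 83
`a = a * 2` → a = 86
So n = 83

Answer: 83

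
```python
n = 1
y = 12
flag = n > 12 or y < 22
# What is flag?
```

Trace:
`n = 1` → n = 1
`y = 12` → y = 12
`flag = n > 12 or y < 22` → flag = True
So flag = True

Answer: True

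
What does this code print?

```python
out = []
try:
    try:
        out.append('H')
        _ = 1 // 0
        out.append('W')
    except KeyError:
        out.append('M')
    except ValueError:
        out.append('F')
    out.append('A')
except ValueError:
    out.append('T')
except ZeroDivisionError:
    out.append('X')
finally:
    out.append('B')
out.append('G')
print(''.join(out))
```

Execution trace: 'H' (inner try body) → 'X' (except ZeroDivisionError) → 'B' (finally) → 'G' (after the try/except). Output: HXBG

Answer: HXBG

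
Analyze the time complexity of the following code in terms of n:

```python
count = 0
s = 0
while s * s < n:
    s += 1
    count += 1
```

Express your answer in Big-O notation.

Each loop level contributes: √n. Multiplying the contributions gives O(√n).

Answer: O(√n)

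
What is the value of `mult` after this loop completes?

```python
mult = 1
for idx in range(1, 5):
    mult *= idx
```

4! = 24
`mult` takes the values: 1 → 2 → 6 → 24

Answer: 24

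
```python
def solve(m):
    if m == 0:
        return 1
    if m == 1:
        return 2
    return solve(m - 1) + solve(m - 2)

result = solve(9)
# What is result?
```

Build up from base cases: solve(0)=1, solve(1)=2, solve(2)=3, solve(3)=5, solve(4)=8, solve(5)=13, solve(6)=21, ..., solve(9)=89

Answer: 89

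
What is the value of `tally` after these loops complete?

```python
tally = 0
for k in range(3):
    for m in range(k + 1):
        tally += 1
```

Triangle: 1 + 2 + ... + 3
`tally` takes the values: 0 → 1 → 2 → 3 → 4 → 5 → 6

Answer: 6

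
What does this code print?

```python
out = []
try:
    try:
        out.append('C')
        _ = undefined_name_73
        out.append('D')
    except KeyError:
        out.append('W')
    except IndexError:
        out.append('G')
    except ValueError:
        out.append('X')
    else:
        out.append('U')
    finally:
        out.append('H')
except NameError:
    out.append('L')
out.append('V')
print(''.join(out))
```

Execution trace: 'C' (try body) → 'H' (finally) → 'L' (outer except NameError) → 'V' (after the try/except). Output: CHLV

Answer: CHLV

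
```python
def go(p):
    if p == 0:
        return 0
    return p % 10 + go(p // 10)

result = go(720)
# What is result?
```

Sum of digits of 720: 0 + 2 + 7 = 9

Answer: 9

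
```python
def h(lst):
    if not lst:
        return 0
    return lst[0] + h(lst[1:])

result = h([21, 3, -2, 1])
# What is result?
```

21 + 3 + (-2) + 1 + 0 = 23

Answer: 23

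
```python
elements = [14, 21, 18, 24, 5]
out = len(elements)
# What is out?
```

Trace:
`elements = [14, 21, 18, 24, 5]` → elements = [14, 21, 18, 24, 5]
`out = len(elements)` → out = 5
So out = 5

Answer: 5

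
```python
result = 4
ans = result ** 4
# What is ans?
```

Trace:
`result = 4` → result = 4
`ans = result ** 4` → ans = 256
So ans = 256

Answer: 256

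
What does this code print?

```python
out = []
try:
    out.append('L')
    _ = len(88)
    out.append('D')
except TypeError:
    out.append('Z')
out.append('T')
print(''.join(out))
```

Execution trace: 'L' (try body) → 'Z' (except TypeError) → 'T' (after the try/except). Output: LZT

Answer: LZT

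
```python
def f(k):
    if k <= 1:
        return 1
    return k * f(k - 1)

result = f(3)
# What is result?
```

f(3) = 3 * 2 * 1 = 6

Answer: 6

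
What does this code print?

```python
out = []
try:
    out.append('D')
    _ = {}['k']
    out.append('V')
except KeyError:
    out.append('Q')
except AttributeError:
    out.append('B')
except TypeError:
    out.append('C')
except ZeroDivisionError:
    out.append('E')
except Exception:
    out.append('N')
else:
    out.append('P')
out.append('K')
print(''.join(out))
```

Execution trace: 'D' (try body) → 'Q' (except KeyError) → 'K' (after the try/except). Output: DQK

Answer: DQK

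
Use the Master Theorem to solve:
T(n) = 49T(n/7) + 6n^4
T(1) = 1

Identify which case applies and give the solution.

a=49, b=7, f(n)=6n^4. log_7(49) = 2. Since c=4 > 2 and the regularity condition holds (49(n/7)^4 = (49/7^4)n^4 with 49/7^4 < 1), Case 3 applies: T(n) = Θ(f(n)) = O(n^4).

Answer: O(n^4) - Case 3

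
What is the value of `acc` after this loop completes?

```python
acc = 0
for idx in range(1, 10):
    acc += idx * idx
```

Sum of squares 1² to 9² = 285
`acc` takes the values: 0 → 1 → 5 → 14 → 30 → 55 → 91 → 140 → 204 → 285

Answer: 285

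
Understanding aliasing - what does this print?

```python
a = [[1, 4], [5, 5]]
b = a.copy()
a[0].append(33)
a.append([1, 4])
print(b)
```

Key concept: shallow copy with nested lists.
Step by step:
`a = [[1, 4], [5, 5]]` → a = [[1, 4], [5, 5]]
`b = a.copy()` → b = [[1, 4], [5, 5]]
`a[0].append(33)` → a = [[1, 4, 33], [5, 5]]; b = [[1, 4, 33], [5, 5]]
`a.append([1, 4])` → a = [[1, 4, 33], [5, 5], [1, 4]]
`print(b)` → prints [[1, 4, 33], [5, 5]]

Answer: [[1, 4, 33], [5, 5]]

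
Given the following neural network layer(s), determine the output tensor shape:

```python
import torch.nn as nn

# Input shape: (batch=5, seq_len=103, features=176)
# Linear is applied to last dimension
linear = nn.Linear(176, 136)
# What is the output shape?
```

Input: (5, 103, 176) -> Output: (5, 103, 136)

Answer: (5, 103, 136)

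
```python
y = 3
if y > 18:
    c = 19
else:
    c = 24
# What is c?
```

Trace:
`y = 3` → y = 3
`if y > 18: ...` → y > 18 is False, take else branch → c = 24
So c = 24

Answer: 24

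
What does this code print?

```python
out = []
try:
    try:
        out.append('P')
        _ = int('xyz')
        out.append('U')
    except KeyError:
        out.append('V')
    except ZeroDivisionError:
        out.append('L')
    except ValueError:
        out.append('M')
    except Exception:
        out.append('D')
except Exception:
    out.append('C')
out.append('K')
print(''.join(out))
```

Execution trace: 'P' (inner try body) → 'M' (inner except ValueError) → 'K' (after the try/except). Output: PMK

Answer: PMK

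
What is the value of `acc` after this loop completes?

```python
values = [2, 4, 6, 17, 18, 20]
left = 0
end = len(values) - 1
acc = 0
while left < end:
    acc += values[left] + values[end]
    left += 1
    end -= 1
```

Sum of pairs from ends
`acc` takes the values: 0 → 22 → 44 → 67

Answer: 67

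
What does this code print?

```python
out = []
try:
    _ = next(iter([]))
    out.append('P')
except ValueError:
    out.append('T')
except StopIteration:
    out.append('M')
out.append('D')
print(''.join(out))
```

Execution trace: 'M' (except StopIteration) → 'D' (after the try/except). Output: MD

Answer: MD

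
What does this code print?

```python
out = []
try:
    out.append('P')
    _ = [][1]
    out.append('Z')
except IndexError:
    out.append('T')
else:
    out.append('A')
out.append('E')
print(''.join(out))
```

Execution trace: 'P' (try body) → 'T' (except IndexError) → 'E' (after the try/except). Output: PTE

Answer: PTE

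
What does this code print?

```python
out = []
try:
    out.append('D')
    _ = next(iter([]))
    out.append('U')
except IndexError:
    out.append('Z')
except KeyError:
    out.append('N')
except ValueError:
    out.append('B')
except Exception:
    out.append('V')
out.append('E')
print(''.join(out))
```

Execution trace: 'D' (try body) → 'V' (except Exception) → 'E' (after the try/except). Output: DVE

Answer: DVE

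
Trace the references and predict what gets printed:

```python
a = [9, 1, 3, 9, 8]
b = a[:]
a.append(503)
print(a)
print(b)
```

Key concept: slice [:] creates copy.
Step by step:
`a = [9, 1, 3, 9, 8]` → a = [9, 1, 3, 9, 8]
`b = a[:]` → b = [9, 1, 3, 9, 8]
`a.append(503)` → a = [9, 1, 3, 9, 8, 503]
`print(a)` → prints [9, 1, 3, 9, 8, 503]
`print(b)` → prints [9, 1, 3, 9, 8]

Answer:
[9, 1, 3, 9, 8, 503]
[9, 1, 3, 9, 8]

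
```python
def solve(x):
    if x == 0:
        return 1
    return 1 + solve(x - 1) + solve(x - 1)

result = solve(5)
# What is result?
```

solve(x) = 1 + 2·solve(x-1), solve(0)=1. Closed form: (1+1)·2^5 - 1 = 63.

Answer: 63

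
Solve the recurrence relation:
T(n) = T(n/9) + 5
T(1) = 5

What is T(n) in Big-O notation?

Each step divides n by 9 and adds 5. After log_9(n) steps we reach T(1)=5. So T(n) = 5·log_9(n) + 5 = O(log n).

Answer: O(log n)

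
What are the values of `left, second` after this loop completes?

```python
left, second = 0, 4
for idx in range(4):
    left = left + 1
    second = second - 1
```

left goes 0→4, second goes 4→0
`left, second` takes the values: (0, 4) → (1, 4) → (1, 3) → (2, 3) → (2, 2) → (3, 2) → (3, 1) → (4, 1) → (4, 0)

Answer: 4, 0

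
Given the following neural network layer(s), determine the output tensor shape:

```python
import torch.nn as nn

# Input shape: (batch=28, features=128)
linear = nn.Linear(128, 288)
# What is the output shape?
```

Input: (28, 128) -> Output: (28, 288)

Answer: (28, 288)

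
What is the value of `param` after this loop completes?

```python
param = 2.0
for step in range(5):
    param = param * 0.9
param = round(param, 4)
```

Exponential decay: 2.0 * 0.9^5
`param` takes the values: 2.0 → 1.8 → 1.62 → 1.458 → 1.3122 → 1.18098 → 1.181

Answer: 1.181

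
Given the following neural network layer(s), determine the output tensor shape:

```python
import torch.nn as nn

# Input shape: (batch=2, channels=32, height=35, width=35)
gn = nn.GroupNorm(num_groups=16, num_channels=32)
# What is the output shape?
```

Input: (2, 32, 35, 35) -> Output: (2, 32, 35, 35)

Answer: (2, 32, 35, 35)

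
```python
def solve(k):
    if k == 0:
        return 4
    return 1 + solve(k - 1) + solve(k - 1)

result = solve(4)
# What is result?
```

solve(k) = 1 + 2·solve(k-1), solve(0)=4. Closed form: (4+1)·2^4 - 1 = 79.

Answer: 79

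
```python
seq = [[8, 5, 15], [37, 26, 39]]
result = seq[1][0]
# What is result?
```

Trace:
`seq = [[8, 5, 15], [37, 26, 39]]` → seq = [[8, 5, 15], [37, 26, 39]]
`result = seq[1][0]` → result = 37
So result = 37

Answer: 37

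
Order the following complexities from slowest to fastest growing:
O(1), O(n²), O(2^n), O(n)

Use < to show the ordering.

Ordered by growth rate: O(1) < O(n) < O(n²) < O(2^n)

Answer: O(1) < O(n) < O(n²) < O(2^n)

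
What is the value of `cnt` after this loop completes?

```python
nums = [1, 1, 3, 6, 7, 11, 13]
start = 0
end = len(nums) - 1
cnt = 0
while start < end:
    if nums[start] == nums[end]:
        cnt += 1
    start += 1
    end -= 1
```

Count matching pairs from ends
`cnt` takes the values: 0

Answer: 0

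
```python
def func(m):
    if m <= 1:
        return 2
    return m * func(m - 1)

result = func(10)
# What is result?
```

func(10) = 10 * 9 * 8 * 7 * 6 * 5 * 4 * 3 * 2 * 2 = 7257600

Answer: 7257600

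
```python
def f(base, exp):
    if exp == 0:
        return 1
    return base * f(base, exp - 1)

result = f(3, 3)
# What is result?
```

f(3, 3) = 3 * 3 * 3 = 27

Answer: 27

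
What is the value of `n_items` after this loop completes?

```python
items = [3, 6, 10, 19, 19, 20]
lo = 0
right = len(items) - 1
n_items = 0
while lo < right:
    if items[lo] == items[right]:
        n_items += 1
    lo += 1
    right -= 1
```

Count matching pairs from ends
`n_items` takes the values: 0

Answer: 0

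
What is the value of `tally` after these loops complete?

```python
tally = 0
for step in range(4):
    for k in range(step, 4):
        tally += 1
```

Upper triangle: 4 + 3 + ... + 1
`tally` takes the values: 0 → 1 → 2 → 3 → 4 → 5 → 6 → 7 → 8 → 9 → 10

Answer: 10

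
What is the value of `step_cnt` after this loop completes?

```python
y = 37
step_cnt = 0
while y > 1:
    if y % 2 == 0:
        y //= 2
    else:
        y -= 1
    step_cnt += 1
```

Steps to reduce 37 to 1
`step_cnt` takes the values: 0 → 1 → 2 → 3 → 4 → 5 → 6 → 7

Answer: 7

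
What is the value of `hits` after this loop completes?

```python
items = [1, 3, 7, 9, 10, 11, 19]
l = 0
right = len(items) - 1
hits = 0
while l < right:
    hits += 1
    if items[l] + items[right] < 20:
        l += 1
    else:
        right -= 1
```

Steps to find pair summing to 20
`hits` takes the values: 0 → 1 → 2 → 3 → 4 → 5 → 6

Answer: 6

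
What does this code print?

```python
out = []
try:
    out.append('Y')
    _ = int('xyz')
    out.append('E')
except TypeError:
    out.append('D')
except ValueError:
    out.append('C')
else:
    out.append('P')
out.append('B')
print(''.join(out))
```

Execution trace: 'Y' (try body) → 'C' (except ValueError) → 'B' (after the try/except). Output: YCB

Answer: YCB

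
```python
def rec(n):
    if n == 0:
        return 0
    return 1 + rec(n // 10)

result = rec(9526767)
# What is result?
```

Count of digits of 9526767: 7

Answer: 7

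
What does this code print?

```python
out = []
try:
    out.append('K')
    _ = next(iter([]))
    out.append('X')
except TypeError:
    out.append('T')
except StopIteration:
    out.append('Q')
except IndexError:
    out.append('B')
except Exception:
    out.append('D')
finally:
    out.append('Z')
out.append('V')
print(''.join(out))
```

Execution trace: 'K' (try body) → 'Q' (except StopIteration) → 'Z' (finally) → 'V' (after the try/except). Output: KQZV

Answer: KQZV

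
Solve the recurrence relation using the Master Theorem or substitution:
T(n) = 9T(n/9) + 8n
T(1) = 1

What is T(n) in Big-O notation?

By Master Theorem: a=9, b=9, f(n)=8n. Since log_9(9) = 1 and f(n) = Θ(n^1), Case 2 applies. T(n) = O(n log n).

Answer: O(n log n)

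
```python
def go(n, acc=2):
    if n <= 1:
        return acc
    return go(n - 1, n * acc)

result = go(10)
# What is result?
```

Accumulator trace (n, acc): (10, 2) -> (9, 20) -> (8, 180) -> (7, 1440) -> (6, 10080) -> (5, 60480) -> (4, 302400) -> (3, 1209600) -> (2, 3628800) -> (1, 7257600) -> return 7257600

Answer: 7257600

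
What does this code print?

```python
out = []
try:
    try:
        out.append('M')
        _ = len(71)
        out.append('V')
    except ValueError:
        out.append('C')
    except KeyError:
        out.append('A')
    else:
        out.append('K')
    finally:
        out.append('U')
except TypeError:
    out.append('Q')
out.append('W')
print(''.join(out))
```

Execution trace: 'M' (try body) → 'U' (finally) → 'Q' (outer except TypeError) → 'W' (after the try/except). Output: MUQW

Answer: MUQW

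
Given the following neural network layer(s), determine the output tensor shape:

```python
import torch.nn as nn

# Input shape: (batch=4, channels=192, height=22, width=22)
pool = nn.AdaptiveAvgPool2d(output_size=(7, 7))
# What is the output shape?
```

Input: (4, 192, 22, 22) -> Output: (4, 192, 7, 7)

Answer: (4, 192, 7, 7)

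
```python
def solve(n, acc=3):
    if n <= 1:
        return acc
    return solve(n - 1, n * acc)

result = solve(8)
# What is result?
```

Accumulator trace (n, acc): (8, 3) -> (7, 24) -> (6, 168) -> (5, 1008) -> (4, 5040) -> (3, 20160) -> (2, 60480) -> (1, 120960) -> return 120960

Answer: 120960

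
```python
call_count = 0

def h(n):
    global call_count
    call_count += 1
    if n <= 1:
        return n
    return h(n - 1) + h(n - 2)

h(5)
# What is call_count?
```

Calls(n) = 1 + Calls(n-1) + Calls(n-2); Calls(0)=Calls(1)=1. For n=5 this gives 15.

Answer: 15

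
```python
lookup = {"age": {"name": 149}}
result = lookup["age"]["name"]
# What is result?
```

Trace:
`lookup = {"age": {"name": 149}}` → lookup = {'age': {'name': 149}}
`result = lookup["age"]["name"]` → result = 149
So result = 149

Answer: 149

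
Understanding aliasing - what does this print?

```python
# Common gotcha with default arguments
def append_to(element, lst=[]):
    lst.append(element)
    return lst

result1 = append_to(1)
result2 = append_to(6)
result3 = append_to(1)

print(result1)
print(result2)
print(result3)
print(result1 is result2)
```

Key concept: mutable default argument gotcha.
Step by step:
`result1 = append_to(1)` → result1 = [1]
`result2 = append_to(6)` → result1 = [1, 6] (same object as result2); result2 = [1, 6] (same object as result1)
`result3 = append_to(1)` → result1 = [1, 6, 1] (same object as result2, result3); result2 = [1, 6, 1] (same object as result1, result3); result3 = [1, 6, 1] (same object as result1, result2)
`print(result1)` → prints [1, 6, 1]
`print(result2)` → prints [1, 6, 1]
`print(result3)` → prints [1, 6, 1]
`print(result1 is result2)` → prints True

Answer:
[1, 6, 1]
[1, 6, 1]
[1, 6, 1]
True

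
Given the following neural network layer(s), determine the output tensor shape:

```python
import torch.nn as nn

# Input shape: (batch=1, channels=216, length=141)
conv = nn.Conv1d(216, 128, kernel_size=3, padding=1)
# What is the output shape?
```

Input: (1, 216, 141) -> Output: (1, 128, 141)

Answer: (1, 128, 141)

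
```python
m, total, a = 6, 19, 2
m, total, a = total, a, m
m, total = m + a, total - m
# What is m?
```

Trace:
`m, total, a = 6, 19, 2` → m = 6; total = 19; a = 2
`m, total, a = total, a, m` → m = 19; total = 2; a = 6
`m, total = m + a, total - m` → m = 25; total = -17
So m = 25

Answer: 25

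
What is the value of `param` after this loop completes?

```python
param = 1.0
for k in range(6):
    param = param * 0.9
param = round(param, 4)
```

Exponential decay: 1.0 * 0.9^6
`param` takes the values: 1.0 → 0.9 → 0.81 → 0.729 → 0.6561 → 0.59049 → 0.531441 → 0.5314

Answer: 0.5314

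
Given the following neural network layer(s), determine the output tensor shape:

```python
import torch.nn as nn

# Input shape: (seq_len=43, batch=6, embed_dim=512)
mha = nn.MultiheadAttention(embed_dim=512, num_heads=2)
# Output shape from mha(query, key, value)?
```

Input: (43, 6, 512) -> Output: (43, 6, 512)

Answer: (43, 6, 512)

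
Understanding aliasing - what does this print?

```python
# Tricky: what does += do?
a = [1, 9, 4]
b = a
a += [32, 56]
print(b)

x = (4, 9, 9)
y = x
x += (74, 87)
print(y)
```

Key concept: += behavior differs for mutable vs immutable.
Step by step:
`a = [1, 9, 4]` → a = [1, 9, 4]
`b = a` → b = [1, 9, 4] (same object as a)
`a += [32, 56]` → a = [1, 9, 4, 32, 56] (same object as b); b = [1, 9, 4, 32, 56] (same object as a)
`print(b)` → prints [1, 9, 4, 32, 56]
`x = (4, 9, 9)` → x = (4, 9, 9)
`y = x` → y = (4, 9, 9)
`x += (74, 87)` → x = (4, 9, 9, 74, 87)
`print(y)` → prints (4, 9, 9)

Answer:
[1, 9, 4, 32, 56]
(4, 9, 9)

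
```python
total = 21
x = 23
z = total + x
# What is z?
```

Trace:
`total = 21` → total = 21
`x = 23` → x = 23
`z = total + x` → z = 44
So z = 44

Answer: 44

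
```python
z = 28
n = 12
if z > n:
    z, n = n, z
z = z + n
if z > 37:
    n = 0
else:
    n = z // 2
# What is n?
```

Trace:
`z = 28` → z = 28
`n = 12` → n = 12
`if z > n: ...` → z > n is True → z = 12; n = 28
`z = z + n` → z = 40
`if z > 37: ...` → z > 37 is True → n = 0
So n = 0

Answer: 0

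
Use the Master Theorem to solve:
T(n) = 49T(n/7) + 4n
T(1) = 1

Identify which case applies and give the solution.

a=49, b=7, f(n)=4n. log_7(49) = 2. Since c=1 < 2, Case 1 applies: T(n) = Θ(n^log_b(a)) = O(n^2).

Answer: O(n^2) - Case 1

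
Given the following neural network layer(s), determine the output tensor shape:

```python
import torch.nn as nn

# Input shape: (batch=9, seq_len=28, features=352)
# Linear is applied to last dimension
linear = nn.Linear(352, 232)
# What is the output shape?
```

Input: (9, 28, 352) -> Output: (9, 28, 232)

Answer: (9, 28, 232)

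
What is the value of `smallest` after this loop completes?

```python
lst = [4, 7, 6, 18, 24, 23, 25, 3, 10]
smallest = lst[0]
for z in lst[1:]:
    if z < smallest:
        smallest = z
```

Minimum of [4, 7, 6, 18, 24, 23, 25, 3, 10]
`smallest` takes the values: 4 → 3

Answer: 3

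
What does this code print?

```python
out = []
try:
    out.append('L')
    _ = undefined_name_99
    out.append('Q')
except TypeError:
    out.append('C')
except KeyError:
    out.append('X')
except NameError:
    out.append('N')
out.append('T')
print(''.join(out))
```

Execution trace: 'L' (try body) → 'N' (except NameError) → 'T' (after the try/except). Output: LNT

Answer: LNT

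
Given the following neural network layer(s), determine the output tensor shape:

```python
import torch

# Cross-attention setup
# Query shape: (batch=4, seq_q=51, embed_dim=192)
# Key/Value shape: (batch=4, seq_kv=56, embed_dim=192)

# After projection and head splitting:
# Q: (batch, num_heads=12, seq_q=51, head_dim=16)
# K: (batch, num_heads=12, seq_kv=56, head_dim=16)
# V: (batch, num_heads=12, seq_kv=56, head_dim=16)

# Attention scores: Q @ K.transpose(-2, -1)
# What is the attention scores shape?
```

Input: (4, 51, 192) -> Output: (4, 12, 51, 56)

Answer: (4, 12, 51, 56)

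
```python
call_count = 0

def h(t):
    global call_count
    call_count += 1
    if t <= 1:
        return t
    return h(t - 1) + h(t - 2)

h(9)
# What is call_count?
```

Calls(t) = 1 + Calls(t-1) + Calls(t-2); Calls(0)=Calls(1)=1. For t=9 this gives 109.

Answer: 109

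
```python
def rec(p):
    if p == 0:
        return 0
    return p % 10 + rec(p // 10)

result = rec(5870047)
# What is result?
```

Sum of digits of 5870047: 7 + 4 + 0 + 0 + 7 + 8 + 5 = 31

Answer: 31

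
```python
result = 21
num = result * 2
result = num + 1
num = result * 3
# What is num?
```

Trace:
`result = 21` → result = 21
`num = result * 2` → num = 42
`result = num + 1` → result = 43
`num = result * 3` → num = 129
So num = 129

Answer: 129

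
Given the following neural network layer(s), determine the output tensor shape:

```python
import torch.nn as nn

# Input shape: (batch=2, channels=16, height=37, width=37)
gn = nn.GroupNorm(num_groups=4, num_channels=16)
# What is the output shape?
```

Input: (2, 16, 37, 37) -> Output: (2, 16, 37, 37)

Answer: (2, 16, 37, 37)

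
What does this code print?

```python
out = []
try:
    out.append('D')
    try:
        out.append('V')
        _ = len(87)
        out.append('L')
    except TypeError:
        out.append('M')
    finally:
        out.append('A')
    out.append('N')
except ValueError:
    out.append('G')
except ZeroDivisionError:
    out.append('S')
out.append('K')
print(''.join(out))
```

Execution trace: 'D' (try body) → 'V' (inner try body) → 'M' (inner except TypeError) → 'A' (inner finally) → 'N' (try body, no exception) → 'K' (after the try/except). Output: DVMANK

Answer: DVMANK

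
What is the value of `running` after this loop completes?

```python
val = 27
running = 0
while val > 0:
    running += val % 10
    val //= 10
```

Sum digits of 27
`running` takes the values: 0 → 7 → 9

Answer: 9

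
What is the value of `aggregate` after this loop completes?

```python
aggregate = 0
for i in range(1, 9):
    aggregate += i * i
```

Sum of squares 1² to 8² = 204
`aggregate` takes the values: 0 → 1 → 5 → 14 → 30 → 55 → 91 → 140 → 204

Answer: 204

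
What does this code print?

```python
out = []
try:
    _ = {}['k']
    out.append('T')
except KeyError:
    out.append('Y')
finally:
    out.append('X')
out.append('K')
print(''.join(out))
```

Execution trace: 'Y' (except KeyError) → 'X' (finally) → 'K' (after the try/except). Output: YXK

Answer: YXK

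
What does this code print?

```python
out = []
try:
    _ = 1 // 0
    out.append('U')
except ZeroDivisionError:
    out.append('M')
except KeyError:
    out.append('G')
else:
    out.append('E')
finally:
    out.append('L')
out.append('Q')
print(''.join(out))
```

Execution trace: 'M' (except ZeroDivisionError) → 'L' (finally) → 'Q' (after the try/except). Output: MLQ

Answer: MLQ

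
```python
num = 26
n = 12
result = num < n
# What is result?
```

Trace:
`num = 26` → num = 26
`n = 12` → n = 12
`result = num < n` → result = False
So result = False

Answer: False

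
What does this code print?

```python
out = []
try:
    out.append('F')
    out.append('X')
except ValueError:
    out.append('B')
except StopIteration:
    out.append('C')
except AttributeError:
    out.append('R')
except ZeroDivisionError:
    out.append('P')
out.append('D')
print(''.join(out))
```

Execution trace: 'F' (try body) → 'X' (try body, no exception) → 'D' (after the try/except). Output: FXD

Answer: FXD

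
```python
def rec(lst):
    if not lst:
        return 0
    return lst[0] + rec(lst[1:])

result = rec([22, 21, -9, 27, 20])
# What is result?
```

22 + 21 + (-9) + 27 + 20 + 0 = 81

Answer: 81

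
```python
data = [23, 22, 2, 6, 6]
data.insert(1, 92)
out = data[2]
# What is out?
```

Trace:
`data = [23, 22, 2, 6, 6]` → data = [23, 22, 2, 6, 6]
`data.insert(1, 92)` → data = [23, 92, 22, 2, 6, 6]
`out = data[2]` → out = 22
So out = 22

Answer: 22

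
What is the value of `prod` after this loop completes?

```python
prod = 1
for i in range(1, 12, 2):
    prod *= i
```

Product of 1, 3, 5, ... up to 11
`prod` takes the values: 1 → 3 → 15 → 105 → 945 → 10395

Answer: 10395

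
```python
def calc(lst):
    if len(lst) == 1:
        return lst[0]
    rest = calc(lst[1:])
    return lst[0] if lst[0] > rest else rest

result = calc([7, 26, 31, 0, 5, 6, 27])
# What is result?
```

Recursive max over [7, 26, 31, 0, 5, 6, 27] = 31

Answer: 31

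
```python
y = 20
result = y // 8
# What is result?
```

Trace:
`y = 20` → y = 20
`result = y // 8` → result = 2
So result = 2

Answer: 2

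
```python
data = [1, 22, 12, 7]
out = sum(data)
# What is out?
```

Trace:
`data = [1, 22, 12, 7]` → data = [1, 22, 12, 7]
`out = sum(data)` → out = 42
So out = 42

Answer: 42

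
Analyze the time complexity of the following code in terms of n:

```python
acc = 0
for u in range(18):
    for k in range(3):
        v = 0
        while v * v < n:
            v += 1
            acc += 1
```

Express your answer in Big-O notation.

Each loop level contributes: 1 × 1 × √n. Multiplying the contributions gives O(√n).

Answer: O(√n)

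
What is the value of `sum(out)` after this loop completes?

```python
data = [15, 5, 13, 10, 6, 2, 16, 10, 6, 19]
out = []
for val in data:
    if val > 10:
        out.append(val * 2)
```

Sum of doubled values > 10
`out` takes the values: [] → [30] → [30, 26] → [30, 26, 32] → [30, 26, 32, 38]
So `sum(out)` = 126

Answer: 126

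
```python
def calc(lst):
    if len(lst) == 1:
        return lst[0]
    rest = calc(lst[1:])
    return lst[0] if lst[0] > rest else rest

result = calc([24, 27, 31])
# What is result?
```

Recursive max over [24, 27, 31] = 31

Answer: 31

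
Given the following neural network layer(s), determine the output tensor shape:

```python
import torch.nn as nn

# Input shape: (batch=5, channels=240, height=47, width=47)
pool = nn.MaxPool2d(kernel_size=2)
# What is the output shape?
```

Input: (5, 240, 47, 47) -> Output: (5, 240, 23, 23)

Answer: (5, 240, 23, 23)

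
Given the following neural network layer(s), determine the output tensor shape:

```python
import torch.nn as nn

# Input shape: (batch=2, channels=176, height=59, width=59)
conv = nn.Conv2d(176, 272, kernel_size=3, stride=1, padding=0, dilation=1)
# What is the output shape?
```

Input: (2, 176, 59, 59) -> Output: (2, 272, 57, 57)

Answer: (2, 272, 57, 57)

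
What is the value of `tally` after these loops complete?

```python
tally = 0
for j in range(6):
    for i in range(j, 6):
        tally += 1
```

Upper triangle: 6 + 5 + ... + 1
`tally` takes the values: 0 → 1 → 2 → 3 → 4 → 5 → 6 → 7 → 8 → 9 → 10 → 11 → 12 → 13 → 14 → 15 → 16 → 17 → 18 → 19 → 20 → 21

Answer: 21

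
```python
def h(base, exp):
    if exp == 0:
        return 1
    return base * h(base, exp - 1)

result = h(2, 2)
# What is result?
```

h(2, 2) = 2 * 2 = 4

Answer: 4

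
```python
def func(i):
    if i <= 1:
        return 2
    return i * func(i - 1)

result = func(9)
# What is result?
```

func(9) = 9 * 8 * 7 * 6 * 5 * 4 * 3 * 2 * 2 = 725760

Answer: 725760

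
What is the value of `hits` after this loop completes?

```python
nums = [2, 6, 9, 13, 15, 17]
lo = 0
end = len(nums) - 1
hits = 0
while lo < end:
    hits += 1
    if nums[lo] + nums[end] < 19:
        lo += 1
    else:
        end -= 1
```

Steps to find pair summing to 19
`hits` takes the values: 0 → 1 → 2 → 3 → 4 → 5

Answer: 5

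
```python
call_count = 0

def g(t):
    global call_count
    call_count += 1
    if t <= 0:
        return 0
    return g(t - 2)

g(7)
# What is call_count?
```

Linear recursion stepping by 2: 5 calls from t=7 down to ≤0.

Answer: 5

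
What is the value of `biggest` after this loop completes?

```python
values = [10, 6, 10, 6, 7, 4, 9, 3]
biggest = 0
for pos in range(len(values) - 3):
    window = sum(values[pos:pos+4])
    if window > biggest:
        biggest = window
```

Max sum of 4-element window in [10, 6, 10, 6, 7, 4, 9, 3]
`biggest` takes the values: 0 → 32

Answer: 32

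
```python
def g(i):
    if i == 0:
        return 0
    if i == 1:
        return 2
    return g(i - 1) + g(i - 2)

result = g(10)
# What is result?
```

Build up from base cases: g(0)=0, g(1)=2, g(2)=2, g(3)=4, g(4)=6, g(5)=10, g(6)=16, ..., g(10)=110

Answer: 110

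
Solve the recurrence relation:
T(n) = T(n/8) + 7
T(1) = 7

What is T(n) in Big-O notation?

Each step divides n by 8 and adds 7. After log_8(n) steps we reach T(1)=7. So T(n) = 7·log_8(n) + 7 = O(log n).

Answer: O(log n)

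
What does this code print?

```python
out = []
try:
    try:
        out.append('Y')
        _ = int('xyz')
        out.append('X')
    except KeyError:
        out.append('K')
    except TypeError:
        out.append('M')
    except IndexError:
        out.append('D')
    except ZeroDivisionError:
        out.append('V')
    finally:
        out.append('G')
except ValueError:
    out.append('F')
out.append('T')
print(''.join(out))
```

Execution trace: 'Y' (try body) → 'G' (finally) → 'F' (outer except ValueError) → 'T' (after the try/except). Output: YGFT

Answer: YGFT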